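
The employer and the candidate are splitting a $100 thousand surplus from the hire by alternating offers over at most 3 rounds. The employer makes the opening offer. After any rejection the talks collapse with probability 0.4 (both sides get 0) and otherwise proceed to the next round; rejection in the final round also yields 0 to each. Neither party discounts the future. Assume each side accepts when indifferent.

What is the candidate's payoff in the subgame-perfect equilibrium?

24

By backward induction:
Round 3 (the employer proposes): rejection yields 0 for the candidate; the employer offers 0 and keeps 100.
Round 2 (the candidate proposes): rejecting gives the employer an expected 0.6 × 100 = 60; the candidate offers that and keeps 40.
Round 1 (the employer proposes): rejecting gives the candidate an expected 0.6 × 40 = 24. The employer offers 24 and keeps 100 − 24 = 76.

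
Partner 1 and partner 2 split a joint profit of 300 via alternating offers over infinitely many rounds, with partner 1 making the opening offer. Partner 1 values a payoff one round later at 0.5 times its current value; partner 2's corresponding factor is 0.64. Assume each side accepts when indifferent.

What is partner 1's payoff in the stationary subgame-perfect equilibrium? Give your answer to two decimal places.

In a stationary SPE each proposer offers the other exactly their discounted continuation value.
If partner 1 keeps x when proposing and partner 2 keeps y when proposing, then x = 300 − 0.64y and y = 300 − 0.5x.
Solving: x = 300(1 − 0.64) / (1 − 0.5·0.64) = 108 / 0.68 ≈ 158.8235.
Partner 2 gets 300 − 158.8235 ≈ 141.1765.

158.82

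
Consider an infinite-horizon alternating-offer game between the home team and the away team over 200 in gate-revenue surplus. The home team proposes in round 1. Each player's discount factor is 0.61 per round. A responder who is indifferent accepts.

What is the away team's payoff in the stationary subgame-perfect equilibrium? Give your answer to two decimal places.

When the home team proposes, the away team accepts any offer worth at least 0.61 times what the away team would get by proposing next round; and vice versa.
This gives x = 200 − 0.61y and y = 200 − 0.61x, where x and y are each side's share when it proposes.
Hence (1 − 0.61·0.61)x = 200(1 − 0.61), i.e. 0.6279·x = 78.
x ≈ 124.2236; the away team's share is 200 − x ≈ 75.7764.

75.78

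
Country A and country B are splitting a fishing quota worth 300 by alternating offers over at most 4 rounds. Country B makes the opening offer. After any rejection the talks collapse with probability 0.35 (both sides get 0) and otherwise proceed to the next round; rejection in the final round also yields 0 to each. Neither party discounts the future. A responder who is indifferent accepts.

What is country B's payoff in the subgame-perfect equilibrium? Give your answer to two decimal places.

Round 4 (country A proposes): country B will accept anything ≥ 0, so country A offers 0 and keeps 300.
Round 3 (country B proposes): rejecting gives country A an expected 0.65 × 300 = 195. Country B offers 195 and keeps 300 − 195 = 105.
Round 2 (country A proposes): rejecting gives country B an expected 0.65 × 105 = 68.25; country A offers that and keeps 231.75.
Round 1 (country B proposes): rejecting gives country A an expected 0.65 × 231.75 = 150.6375, so country B offers 150.6375, keeping 149.3625.

149.36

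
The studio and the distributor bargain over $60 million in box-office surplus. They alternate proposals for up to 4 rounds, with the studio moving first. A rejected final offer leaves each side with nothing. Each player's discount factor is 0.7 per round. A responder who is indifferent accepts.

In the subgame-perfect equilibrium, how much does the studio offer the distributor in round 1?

33.18

Round 4 (the distributor proposes): rejection yields 0 for the studio; the distributor offers 0 and keeps 60.
Round 3 (the studio proposes): the distributor can get 60 next round, worth 0.7 × 60 = 42 now; the studio offers that and keeps 18.
Round 2 (the distributor proposes): the studio can get 18 next round, worth 0.7 × 18 = 12.6 now. The distributor offers 12.6 and keeps 60 − 12.6 = 47.4.
Round 1 (the studio proposes): the distributor can get 47.4 next round, worth 0.7 × 47.4 = 33.18 now, so the studio offers 33.18, keeping 26.82.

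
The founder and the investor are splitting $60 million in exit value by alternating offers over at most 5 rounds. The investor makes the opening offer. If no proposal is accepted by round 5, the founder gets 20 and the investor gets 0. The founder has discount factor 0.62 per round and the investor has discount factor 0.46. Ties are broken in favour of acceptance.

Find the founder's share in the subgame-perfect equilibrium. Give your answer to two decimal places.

Work backward from the last round.
Round 5 (the investor proposes): the founder gets 20 if talks fail, so the investor offers 20 and keeps 40.
Round 4 (the founder proposes): the investor can get 40 next round, worth 0.46 × 40 = 18.4 now; the founder offers that and keeps 41.6.
Round 3 (the investor proposes): the founder can get 41.6 next round, worth 0.62 × 41.6 = 25.792 now, so the investor offers 25.792, keeping 34.208.
Round 2 (the founder proposes): the investor can get 34.208 next round, worth 0.46 × 34.208 = 15.73568 now; the founder offers that and keeps 44.26432.
Round 1 (the investor proposes): the founder can get 44.26432 next round, worth 0.62 × 44.26432 = 27.4438784 now, so the investor offers 27.4438784, keeping 32.5561216.

27.44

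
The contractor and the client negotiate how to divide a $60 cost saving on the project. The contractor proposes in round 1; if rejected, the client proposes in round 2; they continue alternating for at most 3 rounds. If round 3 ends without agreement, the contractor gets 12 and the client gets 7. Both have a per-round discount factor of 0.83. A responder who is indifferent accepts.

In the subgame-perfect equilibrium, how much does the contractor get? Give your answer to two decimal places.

Work backward from the last round.
Round 3 (the contractor proposes): the client gets 7 if talks fail, so the contractor offers 7 and keeps 53.
Round 2 (the client proposes): the contractor can get 53 next round, worth 0.83 × 53 = 43.99 now, so the client offers 43.99, keeping 16.01.
Round 1 (the contractor proposes): the client can get 16.01 next round, worth 0.83 × 16.01 = 13.2883 now; the contractor offers that and keeps 46.7117.

46.71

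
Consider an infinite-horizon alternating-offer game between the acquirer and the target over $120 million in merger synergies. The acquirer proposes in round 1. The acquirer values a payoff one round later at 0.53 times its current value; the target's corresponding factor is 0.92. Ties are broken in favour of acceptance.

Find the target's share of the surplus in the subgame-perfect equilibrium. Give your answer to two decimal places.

101.26

Let x be the acquirer's share when the acquirer proposes and y be the target's share when the target proposes.
The target accepts iff offered ≥ 0.92·y, so x = 120 − 0.92y. Symmetrically y = 120 − 0.53x.
Substituting: x = 120 − 0.92(120 − 0.53x), giving x(1 − 0.53·0.92) = 120(1 − 0.92).
So x = 120 × 0.08 / 0.5124 ≈ 18.7354, and the target receives 120 − x ≈ 101.2646.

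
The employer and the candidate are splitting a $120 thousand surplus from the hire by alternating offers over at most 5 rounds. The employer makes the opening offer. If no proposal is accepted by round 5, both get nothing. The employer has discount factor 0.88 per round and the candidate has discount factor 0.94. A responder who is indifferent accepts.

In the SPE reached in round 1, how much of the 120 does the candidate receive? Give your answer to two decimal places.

Work backward from the last round.
Round 5 (the employer proposes): the candidate will accept anything ≥ 0, so the employer offers 0 and keeps 120.
Round 4 (the candidate proposes): the employer can get 120 next round, worth 0.88 × 120 = 105.6 now. The candidate offers 105.6 and keeps 120 − 105.6 = 14.4.
Round 3 (the employer proposes): the candidate can get 14.4 next round, worth 0.94 × 14.4 = 13.536 now. The employer offers 13.536 and keeps 120 − 13.536 = 106.464.
Round 2 (the candidate proposes): the employer can get 106.464 next round, worth 0.88 × 106.464 = 93.68832 now, so the candidate offers 93.68832, keeping 26.31168.
Round 1 (the employer proposes): the candidate can get 26.31168 next round, worth 0.94 × 26.31168 = 24.7329792 now. The employer offers 24.7329792 and keeps 120 − 24.7329792 = 95.2670208.

24.73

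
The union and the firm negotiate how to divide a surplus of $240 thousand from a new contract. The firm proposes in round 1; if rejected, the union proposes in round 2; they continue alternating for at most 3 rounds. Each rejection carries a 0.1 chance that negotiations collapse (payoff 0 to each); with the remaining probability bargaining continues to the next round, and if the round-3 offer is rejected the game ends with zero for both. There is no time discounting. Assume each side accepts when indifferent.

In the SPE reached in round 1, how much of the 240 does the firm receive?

218.4

Round 3 (the firm proposes): rejection yields 0 for the union; the firm offers 0 and keeps 240.
Round 2 (the union proposes): rejecting gives the firm an expected 0.9 × 240 = 216, so the union offers 216, keeping 24.
Round 1 (the firm proposes): rejecting gives the union an expected 0.9 × 24 = 21.6, so the firm offers 21.6, keeping 218.4.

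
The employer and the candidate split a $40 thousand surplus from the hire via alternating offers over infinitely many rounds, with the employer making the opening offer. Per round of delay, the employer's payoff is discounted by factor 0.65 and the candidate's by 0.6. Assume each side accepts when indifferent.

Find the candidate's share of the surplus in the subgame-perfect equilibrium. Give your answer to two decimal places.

In a stationary SPE each proposer offers the other exactly their discounted continuation value.
If the employer keeps x when proposing and the candidate keeps y when proposing, then x = 40 − 0.6y and y = 40 − 0.65x.
Solving: x = 40(1 − 0.6) / (1 − 0.65·0.6) = 16 / 0.61 ≈ 26.2295.
The candidate gets 40 − 26.2295 ≈ 13.7705.

13.77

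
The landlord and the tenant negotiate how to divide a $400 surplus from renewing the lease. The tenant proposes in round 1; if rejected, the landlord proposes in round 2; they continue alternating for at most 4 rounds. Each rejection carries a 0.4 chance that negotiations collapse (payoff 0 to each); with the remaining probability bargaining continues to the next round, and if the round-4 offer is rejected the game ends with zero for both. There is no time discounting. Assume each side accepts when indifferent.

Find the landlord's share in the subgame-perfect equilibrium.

Round 4 (the landlord proposes): the tenant will accept anything ≥ 0, so the landlord offers 0 and keeps 400.
Round 3 (the tenant proposes): rejecting gives the landlord an expected 0.6 × 400 = 240. The tenant offers 240 and keeps 400 − 240 = 160.
Round 2 (the landlord proposes): rejecting gives the tenant an expected 0.6 × 160 = 96, so the landlord offers 96, keeping 304.
Round 1 (the tenant proposes): rejecting gives the landlord an expected 0.6 × 304 = 182.4, so the tenant offers 182.4, keeping 217.6.

182.4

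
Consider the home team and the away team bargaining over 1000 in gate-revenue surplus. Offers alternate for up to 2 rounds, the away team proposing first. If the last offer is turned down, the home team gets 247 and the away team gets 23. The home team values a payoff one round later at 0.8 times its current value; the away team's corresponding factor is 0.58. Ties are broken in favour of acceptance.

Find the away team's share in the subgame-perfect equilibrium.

218.4

Round 2 (the home team proposes): the away team gets 23 if talks fail, so the home team offers 23 and keeps 977.
Round 1 (the away team proposes): the home team can get 977 next round, worth 0.8 × 977 = 781.6 now. The away team offers 781.6 and keeps 1000 − 781.6 = 218.4.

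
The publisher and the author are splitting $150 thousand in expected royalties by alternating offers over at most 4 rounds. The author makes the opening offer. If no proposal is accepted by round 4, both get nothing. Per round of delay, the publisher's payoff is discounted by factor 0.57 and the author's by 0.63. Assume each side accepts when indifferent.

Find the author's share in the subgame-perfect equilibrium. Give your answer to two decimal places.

Round 4 (the publisher proposes): the author will accept anything ≥ 0, so the publisher offers 0 and keeps 150.
Round 3 (the author proposes): the publisher can get 150 next round, worth 0.57 × 150 = 85.5 now; the author offers that and keeps 64.5.
Round 2 (the publisher proposes): the author can get 64.5 next round, worth 0.63 × 64.5 = 40.635 now, so the publisher offers 40.635, keeping 109.365.
Round 1 (the author proposes): the publisher can get 109.365 next round, worth 0.57 × 109.365 = 62.33805 now; the author offers that and keeps 87.66195.

87.66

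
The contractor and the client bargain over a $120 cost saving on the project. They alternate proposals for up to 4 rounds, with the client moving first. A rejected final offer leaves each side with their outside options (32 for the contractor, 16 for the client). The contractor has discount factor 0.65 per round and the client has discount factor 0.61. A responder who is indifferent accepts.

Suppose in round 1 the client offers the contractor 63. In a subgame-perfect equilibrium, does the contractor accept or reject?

Round 4 (the contractor proposes): the client gets 16 if talks fail, so the contractor offers 16 and keeps 104.
Round 3 (the client proposes): the contractor can get 104 next round, worth 0.65 × 104 = 67.6 now, so the client offers 67.6, keeping 52.4.
Round 2 (the contractor proposes): the client can get 52.4 next round, worth 0.61 × 52.4 = 31.964 now. The contractor offers 31.964 and keeps 120 − 31.964 = 88.036.
So by rejecting in round 1, the contractor gets 88.036 next round, worth 0.65 × 88.036 = 57.2234 now.
Offer 63 ≥ 57.2234, so the contractor accepts.

Accept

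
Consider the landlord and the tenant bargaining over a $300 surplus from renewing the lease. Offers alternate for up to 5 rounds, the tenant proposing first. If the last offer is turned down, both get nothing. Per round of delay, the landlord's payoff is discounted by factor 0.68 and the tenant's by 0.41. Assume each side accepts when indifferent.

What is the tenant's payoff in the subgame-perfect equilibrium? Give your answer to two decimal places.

By backward induction:
Round 5 (the tenant proposes): the landlord will accept anything ≥ 0, so the tenant offers 0 and keeps 300.
Round 4 (the landlord proposes): the tenant can get 300 next round, worth 0.41 × 300 = 123 now, so the landlord offers 123, keeping 177.
Round 3 (the tenant proposes): the landlord can get 177 next round, worth 0.68 × 177 = 120.36 now, so the tenant offers 120.36, keeping 179.64.
Round 2 (the landlord proposes): the tenant can get 179.64 next round, worth 0.41 × 179.64 = 73.6524 now. The landlord offers 73.6524 and keeps 300 − 73.6524 = 226.3476.
Round 1 (the tenant proposes): the landlord can get 226.3476 next round, worth 0.68 × 226.3476 = 153.916368 now, so the tenant offers 153.916368, keeping 146.083632.

146.08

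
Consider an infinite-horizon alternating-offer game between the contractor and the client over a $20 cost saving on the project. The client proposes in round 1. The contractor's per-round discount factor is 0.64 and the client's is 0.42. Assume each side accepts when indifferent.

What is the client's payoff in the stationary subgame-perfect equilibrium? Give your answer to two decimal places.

Let x be the client's share when the client proposes and y be the contractor's share when the contractor proposes.
The contractor accepts iff offered ≥ 0.64·y, so x = 20 − 0.64y. Symmetrically y = 20 − 0.42x.
Substituting: x = 20 − 0.64(20 − 0.42x), giving x(1 − 0.42·0.64) = 20(1 − 0.64).
So x = 20 × 0.36 / 0.7312 ≈ 9.8468, and the contractor receives 20 − x ≈ 10.1532.

9.85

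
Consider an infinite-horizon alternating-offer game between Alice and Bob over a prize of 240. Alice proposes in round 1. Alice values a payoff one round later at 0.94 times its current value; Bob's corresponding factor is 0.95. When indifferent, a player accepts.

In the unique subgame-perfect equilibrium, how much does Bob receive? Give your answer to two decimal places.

Let x be Alice's share when Alice proposes and y be Bob's share when Bob proposes.
Bob accepts iff offered ≥ 0.95·y, so x = 240 − 0.95y. Symmetrically y = 240 − 0.94x.
Substituting: x = 240 − 0.95(240 − 0.94x), giving x(1 − 0.94·0.95) = 240(1 − 0.95).
So x = 240 × 0.05 / 0.107 ≈ 112.1495, and Bob receives 240 − x ≈ 127.8505.

127.85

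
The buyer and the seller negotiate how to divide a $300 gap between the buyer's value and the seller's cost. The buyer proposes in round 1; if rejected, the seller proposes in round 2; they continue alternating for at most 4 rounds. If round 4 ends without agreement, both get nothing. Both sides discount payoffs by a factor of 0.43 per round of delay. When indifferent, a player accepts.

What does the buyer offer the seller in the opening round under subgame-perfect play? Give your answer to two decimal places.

Round 4 (the seller proposes): rejection yields 0 for the buyer; the seller offers 0 and keeps 300.
Round 3 (the buyer proposes): the seller can get 300 next round, worth 0.43 × 300 = 129 now, so the buyer offers 129, keeping 171.
Round 2 (the seller proposes): the buyer can get 171 next round, worth 0.43 × 171 = 73.53 now. The seller offers 73.53 and keeps 300 − 73.53 = 226.47.
Round 1 (the buyer proposes): the seller can get 226.47 next round, worth 0.43 × 226.47 = 97.3821 now, so the buyer offers 97.3821, keeping 202.6179.

97.38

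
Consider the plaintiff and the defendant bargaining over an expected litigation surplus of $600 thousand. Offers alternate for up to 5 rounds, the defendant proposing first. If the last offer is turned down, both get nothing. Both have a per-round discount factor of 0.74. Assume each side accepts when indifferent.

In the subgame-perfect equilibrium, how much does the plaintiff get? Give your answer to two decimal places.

Round 5 (the defendant proposes): the plaintiff will accept anything ≥ 0, so the defendant offers 0 and keeps 600.
Round 4 (the plaintiff proposes): the defendant can get 600 next round, worth 0.74 × 600 = 444 now; the plaintiff offers that and keeps 156.
Round 3 (the defendant proposes): the plaintiff can get 156 next round, worth 0.74 × 156 = 115.44 now; the defendant offers that and keeps 484.56.
Round 2 (the plaintiff proposes): the defendant can get 484.56 next round, worth 0.74 × 484.56 = 358.5744 now; the plaintiff offers that and keeps 241.4256.
Round 1 (the defendant proposes): the plaintiff can get 241.4256 next round, worth 0.74 × 241.4256 = 178.654944 now, so the defendant offers 178.654944, keeping 421.345056.

178.65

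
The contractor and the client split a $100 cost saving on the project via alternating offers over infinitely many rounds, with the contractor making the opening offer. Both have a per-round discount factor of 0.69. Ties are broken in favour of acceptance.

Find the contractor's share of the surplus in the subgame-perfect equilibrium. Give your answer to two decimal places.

59.17

When the contractor proposes, the client accepts any offer worth at least 0.69 times what the client would get by proposing next round; and vice versa.
This gives x = 100 − 0.69y and y = 100 − 0.69x, where x and y are each side's share when it proposes.
Hence (1 − 0.69·0.69)x = 100(1 − 0.69), i.e. 0.5239·x = 31.
x ≈ 59.1716; the client's share is 100 − x ≈ 40.8284.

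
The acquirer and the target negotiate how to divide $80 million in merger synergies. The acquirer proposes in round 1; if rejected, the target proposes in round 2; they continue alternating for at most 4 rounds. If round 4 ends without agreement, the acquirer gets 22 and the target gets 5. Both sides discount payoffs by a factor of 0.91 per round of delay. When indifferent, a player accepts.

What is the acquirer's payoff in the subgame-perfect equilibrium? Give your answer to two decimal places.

29.74

Round 4 (the target proposes): the acquirer gets 22 if talks fail, so the target offers 22 and keeps 58.
Round 3 (the acquirer proposes): the target can get 58 next round, worth 0.91 × 58 = 52.78 now. The acquirer offers 52.78 and keeps 80 − 52.78 = 27.22.
Round 2 (the target proposes): the acquirer can get 27.22 next round, worth 0.91 × 27.22 = 24.7702 now. The target offers 24.7702 and keeps 80 − 24.7702 = 55.2298.
Round 1 (the acquirer proposes): the target can get 55.2298 next round, worth 0.91 × 55.2298 = 50.259118 now. The acquirer offers 50.259118 and keeps 80 − 50.259118 = 29.740882.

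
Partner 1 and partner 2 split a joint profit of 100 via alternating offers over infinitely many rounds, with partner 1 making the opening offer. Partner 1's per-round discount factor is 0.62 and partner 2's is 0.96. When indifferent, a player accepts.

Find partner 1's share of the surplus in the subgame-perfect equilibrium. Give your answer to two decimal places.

Let x be partner 1's share when partner 1 proposes and y be partner 2's share when partner 2 proposes.
Partner 2 accepts iff offered ≥ 0.96·y, so x = 100 − 0.96y. Symmetrically y = 100 − 0.62x.
Substituting: x = 100 − 0.96(100 − 0.62x), giving x(1 − 0.62·0.96) = 100(1 − 0.96).
So x = 100 × 0.04 / 0.4048 ≈ 9.8814, and partner 2 receives 100 − x ≈ 90.1186.

9.88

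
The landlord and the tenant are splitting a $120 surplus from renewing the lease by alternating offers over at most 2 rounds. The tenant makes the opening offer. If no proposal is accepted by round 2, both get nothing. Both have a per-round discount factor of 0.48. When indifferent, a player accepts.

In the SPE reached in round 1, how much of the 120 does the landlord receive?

Work backward from the last round.
Round 2 (the landlord proposes): the tenant will accept anything ≥ 0, so the landlord offers 0 and keeps 120.
Round 1 (the tenant proposes): the landlord can get 120 next round, worth 0.48 × 120 = 57.6 now. The tenant offers 57.6 and keeps 120 − 57.6 = 62.4.

57.6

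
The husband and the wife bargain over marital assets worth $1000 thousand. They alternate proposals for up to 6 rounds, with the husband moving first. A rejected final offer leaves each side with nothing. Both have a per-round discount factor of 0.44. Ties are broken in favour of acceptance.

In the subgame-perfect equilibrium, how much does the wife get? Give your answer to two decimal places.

Round 6 (the wife proposes): rejection yields 0 for the husband; the wife offers 0 and keeps 1000.
Round 5 (the husband proposes): the wife can get 1000 next round, worth 0.44 × 1000 = 440 now, so the husband offers 440, keeping 560.
Round 4 (the wife proposes): the husband can get 560 next round, worth 0.44 × 560 = 246.4 now, so the wife offers 246.4, keeping 753.6.
Round 3 (the husband proposes): the wife can get 753.6 next round, worth 0.44 × 753.6 = 331.584 now. The husband offers 331.584 and keeps 1000 − 331.584 = 668.416.
Round 2 (the wife proposes): the husband can get 668.416 next round, worth 0.44 × 668.416 = 294.10304 now; the wife offers that and keeps 705.89696.
Round 1 (the husband proposes): the wife can get 705.89696 next round, worth 0.44 × 705.89696 = 310.5946624 now. The husband offers 310.5946624 and keeps 1000 − 310.5946624 = 689.4053376.

310.59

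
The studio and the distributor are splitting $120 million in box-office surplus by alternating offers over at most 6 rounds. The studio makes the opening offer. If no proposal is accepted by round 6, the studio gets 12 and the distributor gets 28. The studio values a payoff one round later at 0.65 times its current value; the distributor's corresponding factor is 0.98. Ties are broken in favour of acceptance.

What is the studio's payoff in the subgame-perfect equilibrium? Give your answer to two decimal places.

Round 6 (the distributor proposes): the studio gets 12 if talks fail, so the distributor offers 12 and keeps 108.
Round 5 (the studio proposes): the distributor can get 108 next round, worth 0.98 × 108 = 105.84 now, so the studio offers 105.84, keeping 14.16.
Round 4 (the distributor proposes): the studio can get 14.16 next round, worth 0.65 × 14.16 = 9.204 now; the distributor offers that and keeps 110.796.
Round 3 (the studio proposes): the distributor can get 110.796 next round, worth 0.98 × 110.796 = 108.58008 now. The studio offers 108.58008 and keeps 120 − 108.58008 = 11.41992.
Round 2 (the distributor proposes): the studio can get 11.41992 next round, worth 0.65 × 11.41992 = 7.422948 now. The distributor offers 7.422948 and keeps 120 − 7.422948 = 112.577052.
Round 1 (the studio proposes): the distributor can get 112.577052 next round, worth 0.98 × 112.577052 = 110.32551096 now, so the studio offers 110.32551096, keeping 9.67448904.

9.67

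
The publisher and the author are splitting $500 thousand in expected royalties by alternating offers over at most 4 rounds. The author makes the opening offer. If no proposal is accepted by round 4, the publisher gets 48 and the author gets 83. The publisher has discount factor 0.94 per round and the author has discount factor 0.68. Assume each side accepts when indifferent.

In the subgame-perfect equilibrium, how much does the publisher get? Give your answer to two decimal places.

400.95

Solve by backward induction from round 4.
Round 4 (the publisher proposes): the author gets 83 if talks fail, so the publisher offers 83 and keeps 417.
Round 3 (the author proposes): the publisher can get 417 next round, worth 0.94 × 417 = 391.98 now, so the author offers 391.98, keeping 108.02.
Round 2 (the publisher proposes): the author can get 108.02 next round, worth 0.68 × 108.02 = 73.4536 now. The publisher offers 73.4536 and keeps 500 − 73.4536 = 426.5464.
Round 1 (the author proposes): the publisher can get 426.5464 next round, worth 0.94 × 426.5464 = 400.953616 now. The author offers 400.953616 and keeps 500 − 400.953616 = 99.046384.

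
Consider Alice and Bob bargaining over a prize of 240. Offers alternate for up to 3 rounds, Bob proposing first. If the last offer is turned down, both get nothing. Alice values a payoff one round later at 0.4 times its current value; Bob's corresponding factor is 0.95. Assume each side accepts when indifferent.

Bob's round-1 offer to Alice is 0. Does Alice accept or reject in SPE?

Reject

Round 3 (Bob proposes): Alice will accept anything ≥ 0, so Bob offers 0 and keeps 240.
Round 2 (Alice proposes): Bob can get 240 next round, worth 0.95 × 240 = 228 now; Alice offers that and keeps 12.
So by rejecting in round 1, Alice gets 12 next round, worth 0.4 × 12 = 4.8 now.
Offer 0 < 4.8, so Alice rejects.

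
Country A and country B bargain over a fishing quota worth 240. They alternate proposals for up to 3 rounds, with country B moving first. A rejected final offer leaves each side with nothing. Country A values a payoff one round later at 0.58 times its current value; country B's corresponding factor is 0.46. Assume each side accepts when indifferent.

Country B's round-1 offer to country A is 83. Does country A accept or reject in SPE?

Round 3 (country B proposes): rejection yields 0 for country A; country B offers 0 and keeps 240.
Round 2 (country A proposes): country B can get 240 next round, worth 0.46 × 240 = 110.4 now, so country A offers 110.4, keeping 129.6.
So by rejecting in round 1, country A gets 129.6 next round, worth 0.58 × 129.6 = 75.168 now.
Offer 83 ≥ 75.168, so country A accepts.

Accept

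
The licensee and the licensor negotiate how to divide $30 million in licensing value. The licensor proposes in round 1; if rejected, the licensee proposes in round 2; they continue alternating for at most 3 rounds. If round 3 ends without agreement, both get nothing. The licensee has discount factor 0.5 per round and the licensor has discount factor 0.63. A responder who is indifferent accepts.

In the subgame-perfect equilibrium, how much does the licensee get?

By backward induction:
Round 3 (the licensor proposes): rejection yields 0 for the licensee; the licensor offers 0 and keeps 30.
Round 2 (the licensee proposes): the licensor can get 30 next round, worth 0.63 × 30 = 18.9 now, so the licensee offers 18.9, keeping 11.1.
Round 1 (the licensor proposes): the licensee can get 11.1 next round, worth 0.5 × 11.1 = 5.55 now; the licensor offers that and keeps 24.45.

5.55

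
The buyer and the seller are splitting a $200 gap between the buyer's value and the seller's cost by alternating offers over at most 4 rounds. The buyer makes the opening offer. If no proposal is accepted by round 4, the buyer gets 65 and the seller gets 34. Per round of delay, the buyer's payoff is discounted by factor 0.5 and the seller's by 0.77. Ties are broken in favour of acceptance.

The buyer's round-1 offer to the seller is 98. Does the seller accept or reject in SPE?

Reject

Round 4 (the seller proposes): the buyer gets 65 if talks fail, so the seller offers 65 and keeps 135.
Round 3 (the buyer proposes): the seller can get 135 next round, worth 0.77 × 135 = 103.95 now, so the buyer offers 103.95, keeping 96.05.
Round 2 (the seller proposes): the buyer can get 96.05 next round, worth 0.5 × 96.05 = 48.025 now, so the seller offers 48.025, keeping 151.975.
So by rejecting in round 1, the seller gets 151.975 next round, worth 0.77 × 151.975 = 117.02075 now.
Offer 98 < 117.02075, so the seller rejects.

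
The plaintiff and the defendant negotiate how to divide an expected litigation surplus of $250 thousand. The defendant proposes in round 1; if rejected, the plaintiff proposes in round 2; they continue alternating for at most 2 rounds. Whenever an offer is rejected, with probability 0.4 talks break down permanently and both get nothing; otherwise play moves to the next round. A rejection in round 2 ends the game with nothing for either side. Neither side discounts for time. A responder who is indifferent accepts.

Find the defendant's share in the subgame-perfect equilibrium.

Round 2 (the plaintiff proposes): rejection yields 0 for the defendant; the plaintiff offers 0 and keeps 250.
Round 1 (the defendant proposes): rejecting gives the plaintiff an expected 0.6 × 250 = 150. The defendant offers 150 and keeps 250 − 150 = 100.

100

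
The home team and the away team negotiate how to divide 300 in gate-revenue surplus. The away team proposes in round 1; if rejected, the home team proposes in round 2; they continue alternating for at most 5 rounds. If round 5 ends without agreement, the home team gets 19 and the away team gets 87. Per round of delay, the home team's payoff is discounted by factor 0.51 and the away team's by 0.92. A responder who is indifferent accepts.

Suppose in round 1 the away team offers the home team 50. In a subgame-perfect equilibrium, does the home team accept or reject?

Accept

Round 5 (the away team proposes): the home team gets 19 if talks fail, so the away team offers 19 and keeps 281.
Round 4 (the home team proposes): the away team can get 281 next round, worth 0.92 × 281 = 258.52 now; the home team offers that and keeps 41.48.
Round 3 (the away team proposes): the home team can get 41.48 next round, worth 0.51 × 41.48 = 21.1548 now; the away team offers that and keeps 278.8452.
Round 2 (the home team proposes): the away team can get 278.8452 next round, worth 0.92 × 278.8452 = 256.537584 now, so the home team offers 256.537584, keeping 43.462416.
So by rejecting in round 1, the home team gets 43.462416 next round, worth 0.51 × 43.462416 = 22.16583216 now.
Offer 50 ≥ 22.16583216, so the home team accepts.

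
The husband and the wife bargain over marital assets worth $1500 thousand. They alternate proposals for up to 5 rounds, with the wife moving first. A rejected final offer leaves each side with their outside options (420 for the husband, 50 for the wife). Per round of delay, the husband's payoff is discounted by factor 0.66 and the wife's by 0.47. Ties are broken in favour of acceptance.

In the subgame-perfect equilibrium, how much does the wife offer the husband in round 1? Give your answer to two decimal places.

By backward induction:
Round 5 (the wife proposes): the husband gets 420 if talks fail, so the wife offers 420 and keeps 1080.
Round 4 (the husband proposes): the wife can get 1080 next round, worth 0.47 × 1080 = 507.6 now; the husband offers that and keeps 992.4.
Round 3 (the wife proposes): the husband can get 992.4 next round, worth 0.66 × 992.4 = 654.984 now; the wife offers that and keeps 845.016.
Round 2 (the husband proposes): the wife can get 845.016 next round, worth 0.47 × 845.016 = 397.15752 now, so the husband offers 397.15752, keeping 1102.84248.
Round 1 (the wife proposes): the husband can get 1102.84248 next round, worth 0.66 × 1102.84248 = 727.8760368 now, so the wife offers 727.8760368, keeping 772.1239632.

727.88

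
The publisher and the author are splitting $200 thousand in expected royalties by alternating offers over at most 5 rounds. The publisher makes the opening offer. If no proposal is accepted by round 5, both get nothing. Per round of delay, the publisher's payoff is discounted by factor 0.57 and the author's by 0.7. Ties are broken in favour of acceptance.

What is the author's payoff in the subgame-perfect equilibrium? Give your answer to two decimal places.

Round 5 (the publisher proposes): the author will accept anything ≥ 0, so the publisher offers 0 and keeps 200.
Round 4 (the author proposes): the publisher can get 200 next round, worth 0.57 × 200 = 114 now. The author offers 114 and keeps 200 − 114 = 86.
Round 3 (the publisher proposes): the author can get 86 next round, worth 0.7 × 86 = 60.2 now; the publisher offers that and keeps 139.8.
Round 2 (the author proposes): the publisher can get 139.8 next round, worth 0.57 × 139.8 = 79.686 now, so the author offers 79.686, keeping 120.314.
Round 1 (the publisher proposes): the author can get 120.314 next round, worth 0.7 × 120.314 = 84.2198 now, so the publisher offers 84.2198, keeping 115.7802.

84.22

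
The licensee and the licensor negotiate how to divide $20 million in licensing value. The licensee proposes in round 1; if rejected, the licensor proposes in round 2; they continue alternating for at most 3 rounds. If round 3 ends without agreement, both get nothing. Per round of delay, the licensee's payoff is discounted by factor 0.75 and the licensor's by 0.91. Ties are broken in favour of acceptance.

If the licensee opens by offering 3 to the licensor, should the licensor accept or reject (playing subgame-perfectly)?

Work out the licensor's continuation value if the offer is rejected.
Round 3 (the licensee proposes): the licensor will accept anything ≥ 0, so the licensee offers 0 and keeps 20.
Round 2 (the licensor proposes): the licensee can get 20 next round, worth 0.75 × 20 = 15 now; the licensor offers that and keeps 5.
So by rejecting in round 1, the licensor gets 5 next round, worth 0.91 × 5 = 4.55 now.
Offer 3 < 4.55, so the licensor rejects.

Reject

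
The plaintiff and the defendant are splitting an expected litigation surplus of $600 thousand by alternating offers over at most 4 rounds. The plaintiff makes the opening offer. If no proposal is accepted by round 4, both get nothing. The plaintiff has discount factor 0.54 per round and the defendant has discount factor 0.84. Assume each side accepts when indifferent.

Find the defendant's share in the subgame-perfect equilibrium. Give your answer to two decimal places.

460.45

Round 4 (the defendant proposes): rejection yields 0 for the plaintiff; the defendant offers 0 and keeps 600.
Round 3 (the plaintiff proposes): the defendant can get 600 next round, worth 0.84 × 600 = 504 now. The plaintiff offers 504 and keeps 600 − 504 = 96.
Round 2 (the defendant proposes): the plaintiff can get 96 next round, worth 0.54 × 96 = 51.84 now, so the defendant offers 51.84, keeping 548.16.
Round 1 (the plaintiff proposes): the defendant can get 548.16 next round, worth 0.84 × 548.16 = 460.4544 now. The plaintiff offers 460.4544 and keeps 600 − 460.4544 = 139.5456.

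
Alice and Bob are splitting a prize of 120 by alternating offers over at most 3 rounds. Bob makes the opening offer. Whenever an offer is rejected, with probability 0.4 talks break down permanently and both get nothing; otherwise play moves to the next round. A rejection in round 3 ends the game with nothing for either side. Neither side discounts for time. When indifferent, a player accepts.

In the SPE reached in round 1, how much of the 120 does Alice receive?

28.8

Round 3 (Bob proposes): Alice will accept anything ≥ 0, so Bob offers 0 and keeps 120.
Round 2 (Alice proposes): rejecting gives Bob an expected 0.6 × 120 = 72, so Alice offers 72, keeping 48.
Round 1 (Bob proposes): rejecting gives Alice an expected 0.6 × 48 = 28.8, so Bob offers 28.8, keeping 91.2.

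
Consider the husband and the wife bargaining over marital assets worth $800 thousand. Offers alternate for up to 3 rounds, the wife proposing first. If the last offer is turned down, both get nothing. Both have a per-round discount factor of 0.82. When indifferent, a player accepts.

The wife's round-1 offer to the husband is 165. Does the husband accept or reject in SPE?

Work out the husband's continuation value if the offer is rejected.
Round 3 (the wife proposes): the husband will accept anything ≥ 0, so the wife offers 0 and keeps 800.
Round 2 (the husband proposes): the wife can get 800 next round, worth 0.82 × 800 = 656 now, so the husband offers 656, keeping 144.
So by rejecting in round 1, the husband gets 144 next round, worth 0.82 × 144 = 118.08 now.
Offer 165 ≥ 118.08, so the husband accepts.

Accept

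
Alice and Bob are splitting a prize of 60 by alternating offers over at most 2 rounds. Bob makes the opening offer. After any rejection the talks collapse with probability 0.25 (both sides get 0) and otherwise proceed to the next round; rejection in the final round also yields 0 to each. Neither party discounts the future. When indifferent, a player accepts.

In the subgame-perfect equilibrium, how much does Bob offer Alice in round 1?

45

By backward induction:
Round 2 (Alice proposes): Bob will accept anything ≥ 0, so Alice offers 0 and keeps 60.
Round 1 (Bob proposes): rejecting gives Alice an expected 0.75 × 60 = 45. Bob offers 45 and keeps 60 − 45 = 15.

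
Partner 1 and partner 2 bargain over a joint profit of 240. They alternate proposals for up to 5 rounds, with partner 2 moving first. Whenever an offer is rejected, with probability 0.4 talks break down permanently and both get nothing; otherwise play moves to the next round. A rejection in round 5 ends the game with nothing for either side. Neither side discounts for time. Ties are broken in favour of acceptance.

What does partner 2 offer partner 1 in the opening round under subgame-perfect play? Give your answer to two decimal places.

78.34

Round 5 (partner 2 proposes): rejection yields 0 for partner 1; partner 2 offers 0 and keeps 240.
Round 4 (partner 1 proposes): rejecting gives partner 2 an expected 0.6 × 240 = 144, so partner 1 offers 144, keeping 96.
Round 3 (partner 2 proposes): rejecting gives partner 1 an expected 0.6 × 96 = 57.6. Partner 2 offers 57.6 and keeps 240 − 57.6 = 182.4.
Round 2 (partner 1 proposes): rejecting gives partner 2 an expected 0.6 × 182.4 = 109.44, so partner 1 offers 109.44, keeping 130.56.
Round 1 (partner 2 proposes): rejecting gives partner 1 an expected 0.6 × 130.56 = 78.336; partner 2 offers that and keeps 161.664.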